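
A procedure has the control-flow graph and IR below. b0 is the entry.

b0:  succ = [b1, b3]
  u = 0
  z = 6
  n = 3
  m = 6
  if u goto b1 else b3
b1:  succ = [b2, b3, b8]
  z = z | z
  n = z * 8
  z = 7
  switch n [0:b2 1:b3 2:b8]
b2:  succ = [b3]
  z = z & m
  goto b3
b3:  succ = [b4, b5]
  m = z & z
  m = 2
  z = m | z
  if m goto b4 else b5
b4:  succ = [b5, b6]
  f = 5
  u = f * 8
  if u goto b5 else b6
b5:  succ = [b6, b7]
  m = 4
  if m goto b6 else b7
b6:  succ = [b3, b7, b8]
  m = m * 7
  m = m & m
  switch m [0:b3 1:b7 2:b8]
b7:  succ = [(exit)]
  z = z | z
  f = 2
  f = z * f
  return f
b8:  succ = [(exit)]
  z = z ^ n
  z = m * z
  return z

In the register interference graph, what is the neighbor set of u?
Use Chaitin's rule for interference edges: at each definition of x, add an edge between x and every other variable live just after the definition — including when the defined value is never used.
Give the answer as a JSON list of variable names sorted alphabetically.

Block summaries:
  b0 def {m,n,u,z} use ∅
  b1 def {n,z} use {z}
  b2 def {z} use {m,z}
  b3 def {m,z} use {z}
  b4 def {f,u} use ∅
  b5 def {m} use ∅
  b6 def {m} use {m}
  b7 def {f,z} use {z}
  b8 def {z} use {m,n,z}

Liveness:
  live b0: ∅→{m,n,z}
  live b1: {m,z}→{m,n,z}
  live b2: {m,n,z}→{n,z}
  live b3: {n,z}→{m,n,z}
  live b4: {m,n,z}→{m,n,z}
  live b5: {n,z}→{m,n,z}
  live b6: {m,n,z}→{m,n,z}
  live b7: {z}→∅
  live b8: {m,n,z}→∅

Conflict graph:
  f — {m,n,z}
  m — {f,n,u,z}
  n — {f,m,u,z}
  u — {m,n,z}
  z — {f,m,n,u}

N(u) = ["m", "n", "z"]

Answer: ["m", "n", "z"]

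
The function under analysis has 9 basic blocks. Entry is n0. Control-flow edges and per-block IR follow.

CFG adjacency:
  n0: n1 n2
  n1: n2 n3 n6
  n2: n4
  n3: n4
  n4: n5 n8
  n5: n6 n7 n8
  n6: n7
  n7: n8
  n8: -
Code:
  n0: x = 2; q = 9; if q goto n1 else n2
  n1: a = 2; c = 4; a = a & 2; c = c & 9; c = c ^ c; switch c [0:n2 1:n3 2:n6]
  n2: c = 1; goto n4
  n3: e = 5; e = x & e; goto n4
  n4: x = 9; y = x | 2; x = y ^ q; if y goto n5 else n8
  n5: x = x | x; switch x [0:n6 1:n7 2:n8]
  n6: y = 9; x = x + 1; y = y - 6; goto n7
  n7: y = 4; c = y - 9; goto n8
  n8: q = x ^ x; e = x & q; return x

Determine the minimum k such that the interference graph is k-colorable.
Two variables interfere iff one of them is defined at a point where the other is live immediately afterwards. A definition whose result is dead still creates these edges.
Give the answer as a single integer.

def/use:
  n0: def={q,x} ue=∅
  n1: def={a,c} ue=∅
  n2: def={c} ue=∅
  n3: def={e} ue={x}
  n4: def={x,y} ue={q}
  n5: def={x} ue={x}
  n6: def={x,y} ue={x}
  n7: def={c,y} ue=∅
  n8: def={e,q} ue={x}

Backward fixpoint:
  live n0: ∅→{q,x}
  live n1: {q,x}→{q,x}
  live n2: {q}→{q}
  live n3: {q,x}→{q}
  live n4: {q}→{x}
  live n5: {x}→{x}
  live n6: {x}→{x}
  live n7: {x}→{x}
  live n8: {x}→∅

Conflict graph:
  a↔{c,q,x}
  c↔{a,q,x}
  e↔{q,x}
  q↔{a,c,e,x,y}
  x↔{a,c,e,q,y}
  y↔{q,x}

Registers:
  {a,c,q,x} pairwise interfere (4-clique) ⇒ χ ≥ 4
  assign a→c2 c→c3 e→c2 q→c0 x→c1 y→c2 — no edge inside a register ⇒ χ ≤ 4
  χ = 4

Answer: 4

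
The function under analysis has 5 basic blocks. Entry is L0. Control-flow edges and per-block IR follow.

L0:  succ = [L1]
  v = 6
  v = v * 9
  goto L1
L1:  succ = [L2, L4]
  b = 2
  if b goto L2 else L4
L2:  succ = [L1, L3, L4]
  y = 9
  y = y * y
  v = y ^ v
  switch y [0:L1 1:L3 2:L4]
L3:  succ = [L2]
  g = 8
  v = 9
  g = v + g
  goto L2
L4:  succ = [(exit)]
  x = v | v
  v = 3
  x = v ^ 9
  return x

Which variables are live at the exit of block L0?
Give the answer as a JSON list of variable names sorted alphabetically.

Answer: ["v"]

Derivation:
Block summaries:
  L0: {v} / ∅
  L1: {b} / ∅
  L2: {v,y} / {v}
  L3: {g,v} / ∅
  L4: {v,x} / {v}

Live sets:
  L0: in=∅ out={v}
  L1: in={v} out={v}
  L2: in={v} out={v}
  L3: in=∅ out={v}
  L4: in={v} out=∅

live-out(L0) = ["v"]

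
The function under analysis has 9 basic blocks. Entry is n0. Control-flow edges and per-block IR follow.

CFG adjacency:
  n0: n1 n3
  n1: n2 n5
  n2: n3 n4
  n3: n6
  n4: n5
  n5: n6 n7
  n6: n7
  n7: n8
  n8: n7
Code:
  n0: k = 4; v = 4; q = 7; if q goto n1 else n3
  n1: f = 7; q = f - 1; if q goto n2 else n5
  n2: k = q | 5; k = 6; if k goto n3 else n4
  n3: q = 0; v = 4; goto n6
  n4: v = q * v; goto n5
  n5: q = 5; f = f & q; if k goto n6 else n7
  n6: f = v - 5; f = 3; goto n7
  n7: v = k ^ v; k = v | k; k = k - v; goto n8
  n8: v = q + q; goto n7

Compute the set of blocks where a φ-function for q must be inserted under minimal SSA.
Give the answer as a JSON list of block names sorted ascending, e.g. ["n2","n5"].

Answer: ["n3", "n6", "n7"]

Analysis:
idom tree: n1←n0 n2←n1 n3←n0 n4←n2 n5←n1 n6←n0 n7←n0 n8←n7
Dom∩ at merges:
  n3: preds {n0,n2}: {n0} ∩ {n0,n1,n2} = {n0}; idom=n0
  n5: preds {n1,n4}: {n0,n1} ∩ {n0,n1,n2,n4} = {n0,n1}; idom=n1
  n6: preds {n3,n5}: {n0,n3} ∩ {n0,n1,n5} = {n0}; idom=n0
  n7: preds {n5,n6,n8}: {n0,n1,n5} ∩ {n0,n6} ∩ {n0,n7,n8} = {n0}; idom=n0

DF walk-up:
  n3←n0: walk · to n0
  n3←n2: walk n2→n1 to n0
  n5←n1: walk · to n1
  n5←n4: walk n4→n2 to n1
  n6←n3: walk n3 to n0
  n6←n5: walk n5→n1 to n0
  n7←n5: walk n5→n1 to n0
  n7←n6: walk n6 to n0
  n7←n8: walk n8→n7 to n0
  n0 → ∅
  n1 → {n3,n6,n7}
  n2 → {n3,n5}
  n3 → {n6}
  n4 → {n5}
  n5 → {n6,n7}
  n6 → {n7}
  n7 → {n7}
  n8 → {n7}

φ for q: defs {n0,n1,n3,n5}
  DF⁺ = {n3,n6,n7}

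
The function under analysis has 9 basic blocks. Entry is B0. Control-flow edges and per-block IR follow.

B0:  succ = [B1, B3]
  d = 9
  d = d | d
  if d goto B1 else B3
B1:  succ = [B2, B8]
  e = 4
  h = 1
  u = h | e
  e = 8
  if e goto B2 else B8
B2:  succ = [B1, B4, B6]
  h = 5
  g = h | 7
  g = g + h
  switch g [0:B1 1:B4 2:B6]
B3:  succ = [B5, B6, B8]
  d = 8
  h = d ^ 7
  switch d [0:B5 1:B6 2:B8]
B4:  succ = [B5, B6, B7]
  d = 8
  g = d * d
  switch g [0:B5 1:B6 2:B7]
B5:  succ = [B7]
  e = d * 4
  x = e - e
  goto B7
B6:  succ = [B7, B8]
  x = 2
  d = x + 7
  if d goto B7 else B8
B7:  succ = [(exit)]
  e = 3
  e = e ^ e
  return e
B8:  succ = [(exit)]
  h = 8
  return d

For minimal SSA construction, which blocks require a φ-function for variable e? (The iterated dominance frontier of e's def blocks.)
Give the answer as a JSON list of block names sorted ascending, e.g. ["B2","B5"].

idom tree: B1←B0 B2←B1 B3←B0 B4←B2 B5←B0 B6←B0 B7←B0 B8←B0
Dom∩ at merges:
  B1: preds {B0,B2}: {B0} ∩ {B0,B1,B2} = {B0}; idom=B0
  B5: preds {B3,B4}: {B0,B3} ∩ {B0,B1,B2,B4} = {B0}; idom=B0
  B6: preds {B2,B3,B4}: {B0,B1,B2} ∩ {B0,B3} ∩ {B0,B1,B2,B4} = {B0}; idom=B0
  B7: preds {B4,B5,B6}: {B0,B1,B2,B4} ∩ {B0,B5} ∩ {B0,B6} = {B0}; idom=B0
  B8: preds {B1,B3,B6}: {B0,B1} ∩ {B0,B3} ∩ {B0,B6} = {B0}; idom=B0

Frontier:
  B1←B0: walk · to B0
  B1←B2: walk B2→B1 to B0
  B5←B3: walk B3 to B0
  B5←B4: walk B4→B2→B1 to B0
  B6←B2: walk B2→B1 to B0
  B6←B3: walk B3 to B0
  B6←B4: walk B4→B2→B1 to B0
  B7←B4: walk B4→B2→B1 to B0
  B7←B5: walk B5 to B0
  B7←B6: walk B6 to B0
  B8←B1: walk B1 to B0
  B8←B3: walk B3 to B0
  B8←B6: walk B6 to B0
  B0: DF=∅
  B1: DF={B1,B5,B6,B7,B8}
  B2: DF={B1,B5,B6,B7}
  B3: DF={B5,B6,B8}
  B4: DF={B5,B6,B7}
  B5: DF={B7}
  B6: DF={B7,B8}
  B7: DF=∅
  B8: DF=∅

φ for e: defs {B1,B5,B7}
  DF⁺ = {B1,B5,B6,B7,B8}

Answer: ["B1", "B5", "B6", "B7", "B8"]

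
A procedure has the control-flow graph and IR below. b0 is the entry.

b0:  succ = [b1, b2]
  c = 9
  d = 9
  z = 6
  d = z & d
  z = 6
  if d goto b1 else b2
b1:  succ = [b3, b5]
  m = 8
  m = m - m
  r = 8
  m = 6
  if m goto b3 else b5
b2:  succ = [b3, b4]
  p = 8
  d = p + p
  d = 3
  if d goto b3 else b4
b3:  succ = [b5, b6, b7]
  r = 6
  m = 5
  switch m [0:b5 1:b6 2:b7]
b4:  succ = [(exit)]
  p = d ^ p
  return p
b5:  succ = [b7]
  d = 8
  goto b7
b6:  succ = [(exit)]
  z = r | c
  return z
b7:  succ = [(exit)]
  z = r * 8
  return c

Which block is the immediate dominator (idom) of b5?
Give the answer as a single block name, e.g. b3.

Answer: b0

Derivation:
idom tree: b1←b0 b2←b0 b3←b0 b4←b2 b5←b0 b6←b3 b7←b0
Join-block Dom:
  b3: preds {b1,b2}: {b0,b1} ∩ {b0,b2} = {b0}; idom=b0
  b5: preds {b1,b3}: {b0,b1} ∩ {b0,b3} = {b0}; idom=b0
  b7: preds {b3,b5}: {b0,b3} ∩ {b0,b5} = {b0}; idom=b0

idom(b5) = b0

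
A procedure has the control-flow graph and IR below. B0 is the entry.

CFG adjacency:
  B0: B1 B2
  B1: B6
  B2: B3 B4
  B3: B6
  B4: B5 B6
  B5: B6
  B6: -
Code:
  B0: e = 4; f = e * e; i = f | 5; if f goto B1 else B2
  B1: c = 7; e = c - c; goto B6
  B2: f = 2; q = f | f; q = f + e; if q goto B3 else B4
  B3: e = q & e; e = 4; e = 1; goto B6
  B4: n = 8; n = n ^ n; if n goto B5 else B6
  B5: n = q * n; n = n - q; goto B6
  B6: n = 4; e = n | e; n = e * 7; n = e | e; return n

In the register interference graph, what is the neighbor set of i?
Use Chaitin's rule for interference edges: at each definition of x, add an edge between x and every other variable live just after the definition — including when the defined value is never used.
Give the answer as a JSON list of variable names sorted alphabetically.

Answer: ["e", "f"]

Analysis:
Block summaries:
  B0 def {e,f,i} use ∅
  B1 def {c,e} use ∅
  B2 def {f,q} use {e}
  B3 def {e} use {e,q}
  B4 def {n} use ∅
  B5 def {n} use {n,q}
  B6 def {e,n} use {e}

Live sets:
  B0 li=∅ lo={e}
  B1 li=∅ lo={e}
  B2 li={e} lo={e,q}
  B3 li={e,q} lo={e}
  B4 li={e,q} lo={e,n,q}
  B5 li={e,n,q} lo={e}
  B6 li={e} lo=∅

Interfere edges:
  c: ∅
  e: {f,i,n,q}
  f: {e,i,q}
  i: {e,f}
  n: {e,q}
  q: {e,f,n}

N(i) = ["e", "f"]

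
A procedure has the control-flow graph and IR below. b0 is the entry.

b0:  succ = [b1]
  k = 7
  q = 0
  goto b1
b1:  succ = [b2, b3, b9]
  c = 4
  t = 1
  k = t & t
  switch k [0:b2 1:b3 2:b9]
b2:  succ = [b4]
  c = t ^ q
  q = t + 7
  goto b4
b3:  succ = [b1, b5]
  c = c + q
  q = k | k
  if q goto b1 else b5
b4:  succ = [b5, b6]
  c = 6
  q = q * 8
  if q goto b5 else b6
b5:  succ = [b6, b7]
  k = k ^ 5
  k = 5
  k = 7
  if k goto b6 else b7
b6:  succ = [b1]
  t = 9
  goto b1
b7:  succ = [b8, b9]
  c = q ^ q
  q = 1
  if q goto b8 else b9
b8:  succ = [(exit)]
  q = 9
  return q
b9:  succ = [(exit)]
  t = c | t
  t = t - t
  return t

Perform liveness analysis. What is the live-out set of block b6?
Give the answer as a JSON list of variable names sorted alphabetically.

Block summaries:
  b0 def {k,q} use ∅
  b1 def {c,k,t} use ∅
  b2 def {c,q} use {q,t}
  b3 def {c,q} use {c,k,q}
  b4 def {c,q} use {q}
  b5 def {k} use {k}
  b6 def {t} use ∅
  b7 def {c,q} use {q}
  b8 def {q} use ∅
  b9 def {t} use {c,t}

Backward fixpoint:
  b0 li=∅ lo={q}
  b1 li={q} lo={c,k,q,t}
  b2 li={k,q,t} lo={k,q,t}
  b3 li={c,k,q,t} lo={k,q,t}
  b4 li={k,q,t} lo={k,q,t}
  b5 li={k,q,t} lo={q,t}
  b6 li={q} lo={q}
  b7 li={q,t} lo={c,t}
  b8 li=∅ lo=∅
  b9 li={c,t} lo=∅

live-out(b6) = ["q"]

Answer: ["q"]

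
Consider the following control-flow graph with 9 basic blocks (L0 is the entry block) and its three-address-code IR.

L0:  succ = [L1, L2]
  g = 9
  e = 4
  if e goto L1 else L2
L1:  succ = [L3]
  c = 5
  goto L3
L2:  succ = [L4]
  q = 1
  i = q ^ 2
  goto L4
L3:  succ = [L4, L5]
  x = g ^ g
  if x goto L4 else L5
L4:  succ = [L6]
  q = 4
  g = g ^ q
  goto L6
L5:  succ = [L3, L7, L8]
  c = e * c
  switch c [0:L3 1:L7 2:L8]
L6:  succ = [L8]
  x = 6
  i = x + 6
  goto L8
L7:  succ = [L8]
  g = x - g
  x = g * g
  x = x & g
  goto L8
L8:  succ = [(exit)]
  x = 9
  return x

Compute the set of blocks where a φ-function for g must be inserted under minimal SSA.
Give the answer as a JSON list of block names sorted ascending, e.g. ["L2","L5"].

idom tree: L1←L0 L2←L0 L3←L1 L4←L0 L5←L3 L6←L4 L7←L5 L8←L0
Join-block Dom:
  L3: preds {L1,L5}: {L0,L1} ∩ {L0,L1,L3,L5} = {L0,L1}; idom=L1
  L4: preds {L2,L3}: {L0,L2} ∩ {L0,L1,L3} = {L0}; idom=L0
  L8: preds {L5,L6,L7}: {L0,L1,L3,L5} ∩ {L0,L4,L6} ∩ {L0,L1,L3,L5,L7} = {L0}; idom=L0

DF derivation:
  join L3 pred L1: · stop@L1
  join L3 pred L5: L5→L3 stop@L1
  join L4 pred L2: L2 stop@L0
  join L4 pred L3: L3→L1 stop@L0
  join L8 pred L5: L5→L3→L1 stop@L0
  join L8 pred L6: L6→L4 stop@L0
  join L8 pred L7: L7→L5→L3→L1 stop@L0
  DF(L0)=∅
  DF(L1)={L4,L8}
  DF(L2)={L4}
  DF(L3)={L3,L4,L8}
  DF(L4)={L8}
  DF(L5)={L3,L8}
  DF(L6)={L8}
  DF(L7)={L8}
  DF(L8)=∅

φ for g: defs {L0,L4,L7}
  DF⁺ = {L8}

Answer: ["L8"]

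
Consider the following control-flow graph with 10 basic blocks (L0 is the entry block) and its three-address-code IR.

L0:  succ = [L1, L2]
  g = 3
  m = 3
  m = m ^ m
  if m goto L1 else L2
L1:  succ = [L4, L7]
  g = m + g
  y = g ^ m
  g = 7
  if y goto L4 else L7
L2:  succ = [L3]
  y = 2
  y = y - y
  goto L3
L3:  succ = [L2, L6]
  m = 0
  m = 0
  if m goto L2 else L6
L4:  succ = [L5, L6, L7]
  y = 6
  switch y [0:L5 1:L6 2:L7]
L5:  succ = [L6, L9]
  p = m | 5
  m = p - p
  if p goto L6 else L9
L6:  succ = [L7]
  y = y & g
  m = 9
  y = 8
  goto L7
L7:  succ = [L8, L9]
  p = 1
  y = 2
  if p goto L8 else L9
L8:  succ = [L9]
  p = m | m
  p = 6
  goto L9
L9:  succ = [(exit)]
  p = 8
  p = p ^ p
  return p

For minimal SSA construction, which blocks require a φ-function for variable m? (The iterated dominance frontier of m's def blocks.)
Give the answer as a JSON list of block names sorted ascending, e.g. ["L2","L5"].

Answer: ["L2", "L6", "L7", "L9"]

Analysis:
idom tree: L1←L0 L2←L0 L3←L2 L4←L1 L5←L4 L6←L0 L7←L0 L8←L7 L9←L0
Dom at joins:
  L2: preds {L0,L3}: {L0} ∩ {L0,L2,L3} = {L0}; idom=L0
  L6: preds {L3,L4,L5}: {L0,L2,L3} ∩ {L0,L1,L4} ∩ {L0,L1,L4,L5} = {L0}; idom=L0
  L7: preds {L1,L4,L6}: {L0,L1} ∩ {L0,L1,L4} ∩ {L0,L6} = {L0}; idom=L0
  L9: preds {L5,L7,L8}: {L0,L1,L4,L5} ∩ {L0,L7} ∩ {L0,L7,L8} = {L0}; idom=L0

Frontier:
  L2←L0: walk · to L0
  L2←L3: walk L3→L2 to L0
  L6←L3: walk L3→L2 to L0
  L6←L4: walk L4→L1 to L0
  L6←L5: walk L5→L4→L1 to L0
  L7←L1: walk L1 to L0
  L7←L4: walk L4→L1 to L0
  L7←L6: walk L6 to L0
  L9←L5: walk L5→L4→L1 to L0
  L9←L7: walk L7 to L0
  L9←L8: walk L8→L7 to L0
  L0: DF=∅
  L1: DF={L6,L7,L9}
  L2: DF={L2,L6}
  L3: DF={L2,L6}
  L4: DF={L6,L7,L9}
  L5: DF={L6,L9}
  L6: DF={L7}
  L7: DF={L9}
  L8: DF={L9}
  L9: DF=∅

φ for m: defs {L0,L3,L5,L6}
  DF⁺ = {L2,L6,L7,L9}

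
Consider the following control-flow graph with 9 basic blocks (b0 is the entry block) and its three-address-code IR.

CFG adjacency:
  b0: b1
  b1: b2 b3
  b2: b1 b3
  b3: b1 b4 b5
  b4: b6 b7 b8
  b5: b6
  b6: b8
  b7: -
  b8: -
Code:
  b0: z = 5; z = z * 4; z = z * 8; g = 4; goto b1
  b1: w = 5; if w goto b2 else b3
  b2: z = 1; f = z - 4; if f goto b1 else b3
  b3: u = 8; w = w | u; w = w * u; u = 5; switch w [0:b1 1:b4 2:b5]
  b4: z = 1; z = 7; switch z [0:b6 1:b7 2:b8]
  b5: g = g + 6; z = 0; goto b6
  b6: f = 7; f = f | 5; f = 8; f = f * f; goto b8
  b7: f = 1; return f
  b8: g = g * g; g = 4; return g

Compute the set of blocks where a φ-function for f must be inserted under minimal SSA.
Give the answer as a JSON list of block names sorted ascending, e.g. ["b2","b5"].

idom tree: b1←b0 b2←b1 b3←b1 b4←b3 b5←b3 b6←b3 b7←b4 b8←b3
Join-block Dom:
  b1: preds {b0,b2,b3}: {b0} ∩ {b0,b1,b2} ∩ {b0,b1,b3} = {b0}; idom=b0
  b3: preds {b1,b2}: {b0,b1} ∩ {b0,b1,b2} = {b0,b1}; idom=b1
  b6: preds {b4,b5}: {b0,b1,b3,b4} ∩ {b0,b1,b3,b5} = {b0,b1,b3}; idom=b3
  b8: preds {b4,b6}: {b0,b1,b3,b4} ∩ {b0,b1,b3,b6} = {b0,b1,b3}; idom=b3

Frontier:
  b1←b0: walk · to b0
  b1←b2: walk b2→b1 to b0
  b1←b3: walk b3→b1 to b0
  b3←b1: walk · to b1
  b3←b2: walk b2 to b1
  b6←b4: walk b4 to b3
  b6←b5: walk b5 to b3
  b8←b4: walk b4 to b3
  b8←b6: walk b6 to b3
  DF(b0)=∅
  DF(b1)={b1}
  DF(b2)={b1,b3}
  DF(b3)={b1}
  DF(b4)={b6,b8}
  DF(b5)={b6}
  DF(b6)={b8}
  DF(b7)=∅
  DF(b8)=∅

φ for f: defs {b2,b6,b7}
  DF⁺ = {b1,b3,b8}

Answer: ["b1", "b3", "b8"]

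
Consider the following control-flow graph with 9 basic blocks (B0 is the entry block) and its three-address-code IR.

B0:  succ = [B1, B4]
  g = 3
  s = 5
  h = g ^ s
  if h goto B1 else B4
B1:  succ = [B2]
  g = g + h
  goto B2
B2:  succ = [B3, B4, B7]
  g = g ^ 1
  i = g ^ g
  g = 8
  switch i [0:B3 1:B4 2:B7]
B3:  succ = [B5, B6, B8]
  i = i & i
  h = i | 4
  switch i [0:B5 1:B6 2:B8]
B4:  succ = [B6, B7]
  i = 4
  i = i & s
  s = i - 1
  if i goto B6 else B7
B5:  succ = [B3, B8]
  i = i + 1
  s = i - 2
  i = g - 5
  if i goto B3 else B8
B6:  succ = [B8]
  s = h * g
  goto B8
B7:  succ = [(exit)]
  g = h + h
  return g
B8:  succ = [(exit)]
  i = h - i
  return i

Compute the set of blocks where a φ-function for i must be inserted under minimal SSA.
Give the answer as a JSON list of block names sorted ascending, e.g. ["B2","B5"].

Answer: ["B3", "B4", "B6", "B7", "B8"]

Analysis:
idom tree: B1←B0 B2←B1 B3←B2 B4←B0 B5←B3 B6←B0 B7←B0 B8←B0
Dom at joins:
  B3: preds {B2,B5}: {B0,B1,B2} ∩ {B0,B1,B2,B3,B5} = {B0,B1,B2}; idom=B2
  B4: preds {B0,B2}: {B0} ∩ {B0,B1,B2} = {B0}; idom=B0
  B6: preds {B3,B4}: {B0,B1,B2,B3} ∩ {B0,B4} = {B0}; idom=B0
  B7: preds {B2,B4}: {B0,B1,B2} ∩ {B0,B4} = {B0}; idom=B0
  B8: preds {B3,B5,B6}: {B0,B1,B2,B3} ∩ {B0,B1,B2,B3,B5} ∩ {B0,B6} = {B0}; idom=B0

DF walk-up:
  B3←B2: walk · to B2
  B3←B5: walk B5→B3 to B2
  B4←B0: walk · to B0
  B4←B2: walk B2→B1 to B0
  B6←B3: walk B3→B2→B1 to B0
  B6←B4: walk B4 to B0
  B7←B2: walk B2→B1 to B0
  B7←B4: walk B4 to B0
  B8←B3: walk B3→B2→B1 to B0
  B8←B5: walk B5→B3→B2→B1 to B0
  B8←B6: walk B6 to B0
  B0: DF=∅
  B1: DF={B4,B6,B7,B8}
  B2: DF={B4,B6,B7,B8}
  B3: DF={B3,B6,B8}
  B4: DF={B6,B7}
  B5: DF={B3,B8}
  B6: DF={B8}
  B7: DF=∅
  B8: DF=∅

φ for i: defs {B2,B3,B4,B5,B8}
  DF⁺ = {B3,B4,B6,B7,B8}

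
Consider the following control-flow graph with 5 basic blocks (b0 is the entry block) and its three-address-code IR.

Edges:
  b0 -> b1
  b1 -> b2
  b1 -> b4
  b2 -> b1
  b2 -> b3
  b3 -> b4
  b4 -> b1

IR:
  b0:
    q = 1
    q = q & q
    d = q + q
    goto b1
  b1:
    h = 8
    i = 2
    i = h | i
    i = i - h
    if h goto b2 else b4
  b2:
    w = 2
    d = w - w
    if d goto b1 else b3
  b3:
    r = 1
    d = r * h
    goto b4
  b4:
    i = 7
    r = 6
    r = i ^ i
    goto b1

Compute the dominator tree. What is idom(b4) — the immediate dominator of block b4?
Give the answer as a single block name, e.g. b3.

idom tree: b1←b0 b2←b1 b3←b2 b4←b1
Dom∩ at merges:
  b1: preds {b0,b2,b4}: {b0} ∩ {b0,b1,b2} ∩ {b0,b1,b4} = {b0}; idom=b0
  b4: preds {b1,b3}: {b0,b1} ∩ {b0,b1,b2,b3} = {b0,b1}; idom=b1

idom(b4) = b1

Answer: b1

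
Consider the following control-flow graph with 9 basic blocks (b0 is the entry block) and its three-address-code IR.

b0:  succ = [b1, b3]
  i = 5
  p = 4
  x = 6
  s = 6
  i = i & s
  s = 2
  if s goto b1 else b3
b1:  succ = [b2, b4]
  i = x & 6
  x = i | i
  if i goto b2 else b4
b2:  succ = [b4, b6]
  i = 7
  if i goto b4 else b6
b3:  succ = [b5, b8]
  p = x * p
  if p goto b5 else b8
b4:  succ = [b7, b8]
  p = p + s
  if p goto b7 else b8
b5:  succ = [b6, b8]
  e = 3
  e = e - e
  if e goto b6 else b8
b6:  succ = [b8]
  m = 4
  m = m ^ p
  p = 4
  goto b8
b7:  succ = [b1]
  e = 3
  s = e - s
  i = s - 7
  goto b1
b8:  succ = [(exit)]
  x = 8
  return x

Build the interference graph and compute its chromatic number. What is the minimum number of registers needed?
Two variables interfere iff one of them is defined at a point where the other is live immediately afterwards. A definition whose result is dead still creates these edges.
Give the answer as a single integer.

def/use:
  b0: def={i,p,s,x} ue=∅
  b1: def={i,x} ue={x}
  b2: def={i} ue=∅
  b3: def={p} ue={p,x}
  b4: def={p} ue={p,s}
  b5: def={e} ue=∅
  b6: def={m,p} ue={p}
  b7: def={e,i,s} ue={s}
  b8: def={x} ue=∅

Live sets:
  live b0: ∅→{p,s,x}
  live b1: {p,s,x}→{p,s,x}
  live b2: {p,s,x}→{p,s,x}
  live b3: {p,x}→{p}
  live b4: {p,s,x}→{p,s,x}
  live b5: {p}→{p}
  live b6: {p}→∅
  live b7: {p,s,x}→{p,s,x}
  live b8: ∅→∅

Interfere edges:
  e: {p,s,x}
  i: {p,s,x}
  m: {p}
  p: {e,i,m,s,x}
  s: {e,i,p,x}
  x: {e,i,p,s}

Colouring:
  lower bound: {e,p,s,x} mutually conflict ⇒ χ ≥ 4
  4-colouring: R0={p}  R1={m,s}  R2={x}  R3={e,i}
  χ = 4

Answer: 4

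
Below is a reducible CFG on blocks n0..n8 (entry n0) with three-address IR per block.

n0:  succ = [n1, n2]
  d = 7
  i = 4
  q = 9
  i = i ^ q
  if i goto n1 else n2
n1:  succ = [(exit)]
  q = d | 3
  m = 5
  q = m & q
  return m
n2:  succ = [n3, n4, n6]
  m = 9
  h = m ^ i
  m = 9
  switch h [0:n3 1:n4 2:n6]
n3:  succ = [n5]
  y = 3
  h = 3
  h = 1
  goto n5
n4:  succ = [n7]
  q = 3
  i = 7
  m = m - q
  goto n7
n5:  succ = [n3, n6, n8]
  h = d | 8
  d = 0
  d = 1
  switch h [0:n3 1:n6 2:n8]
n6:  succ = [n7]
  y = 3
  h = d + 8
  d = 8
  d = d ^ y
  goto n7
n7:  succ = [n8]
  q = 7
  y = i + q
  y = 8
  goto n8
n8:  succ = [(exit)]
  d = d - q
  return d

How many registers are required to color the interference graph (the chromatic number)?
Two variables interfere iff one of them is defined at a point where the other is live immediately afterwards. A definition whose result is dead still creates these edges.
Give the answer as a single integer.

Answer: 5

Analysis:
def/use:
  n0: def={d,i,q} ue=∅
  n1: def={m,q} ue={d}
  n2: def={h,m} ue={i}
  n3: def={h,y} ue=∅
  n4: def={i,m,q} ue={m}
  n5: def={d,h} ue={d}
  n6: def={d,h,y} ue={d}
  n7: def={q,y} ue={i}
  n8: def={d} ue={d,q}

Liveness:
  n0: in=∅ out={d,i,q}
  n1: in={d} out=∅
  n2: in={d,i,q} out={d,i,m,q}
  n3: in={d,i,q} out={d,i,q}
  n4: in={d,m} out={d,i}
  n5: in={d,i,q} out={d,i,q}
  n6: in={d,i} out={d,i}
  n7: in={d,i} out={d,q}
  n8: in={d,q} out=∅

Conflict graph:
  d — {h,i,m,q,y}
  h — {d,i,m,q,y}
  i — {d,h,m,q,y}
  m — {d,h,i,q}
  q — {d,h,i,m,y}
  y — {d,h,i,q}

Colouring:
  lower bound: {d,h,i,m,q} mutually conflict ⇒ χ ≥ 5
  5-colouring: c0={d}  c1={h}  c2={i}  c3={q}  c4={m,y}
  χ = 5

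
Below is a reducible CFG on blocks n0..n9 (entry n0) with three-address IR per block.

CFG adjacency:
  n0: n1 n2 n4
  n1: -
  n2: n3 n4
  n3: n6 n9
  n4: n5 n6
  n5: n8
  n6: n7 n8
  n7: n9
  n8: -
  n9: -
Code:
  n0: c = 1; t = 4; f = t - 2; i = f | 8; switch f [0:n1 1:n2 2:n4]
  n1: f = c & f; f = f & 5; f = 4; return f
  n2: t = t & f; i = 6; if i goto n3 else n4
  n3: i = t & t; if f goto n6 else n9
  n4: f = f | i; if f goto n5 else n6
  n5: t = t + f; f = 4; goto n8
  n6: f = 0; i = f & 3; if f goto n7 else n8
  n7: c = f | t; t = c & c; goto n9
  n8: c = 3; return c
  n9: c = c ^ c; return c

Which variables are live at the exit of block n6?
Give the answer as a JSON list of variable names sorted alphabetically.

Block summaries:
  n0: def={c,f,i,t} ue=∅
  n1: def={f} ue={c,f}
  n2: def={i,t} ue={f,t}
  n3: def={i} ue={f,t}
  n4: def={f} ue={f,i}
  n5: def={f,t} ue={f,t}
  n6: def={f,i} ue=∅
  n7: def={c,t} ue={f,t}
  n8: def={c} ue=∅
  n9: def={c} ue={c}

Liveness:
  n0 li=∅ lo={c,f,i,t}
  n1 li={c,f} lo=∅
  n2 li={c,f,t} lo={c,f,i,t}
  n3 li={c,f,t} lo={c,t}
  n4 li={f,i,t} lo={f,t}
  n5 li={f,t} lo=∅
  n6 li={t} lo={f,t}
  n7 li={f,t} lo={c}
  n8 li=∅ lo=∅
  n9 li={c} lo=∅

live-out(n6) = ["f", "t"]

Answer: ["f", "t"]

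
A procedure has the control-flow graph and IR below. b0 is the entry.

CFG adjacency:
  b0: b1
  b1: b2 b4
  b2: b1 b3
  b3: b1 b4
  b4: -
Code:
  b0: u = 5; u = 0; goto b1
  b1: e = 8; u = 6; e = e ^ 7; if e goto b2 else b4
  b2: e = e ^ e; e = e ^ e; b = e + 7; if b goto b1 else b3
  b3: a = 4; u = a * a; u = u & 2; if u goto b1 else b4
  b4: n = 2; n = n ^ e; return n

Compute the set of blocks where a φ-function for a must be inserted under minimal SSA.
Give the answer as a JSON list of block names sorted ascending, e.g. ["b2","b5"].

idom tree: b1←b0 b2←b1 b3←b2 b4←b1
Dom at joins:
  b1: preds {b0,b2,b3}: {b0} ∩ {b0,b1,b2} ∩ {b0,b1,b2,b3} = {b0}; idom=b0
  b4: preds {b1,b3}: {b0,b1} ∩ {b0,b1,b2,b3} = {b0,b1}; idom=b1

Frontier:
  b1←b0: walk · to b0
  b1←b2: walk b2→b1 to b0
  b1←b3: walk b3→b2→b1 to b0
  b4←b1: walk · to b1
  b4←b3: walk b3→b2 to b1
  DF(b0)=∅
  DF(b1)={b1}
  DF(b2)={b1,b4}
  DF(b3)={b1,b4}
  DF(b4)=∅

φ for a: defs {b3}
  DF⁺ = {b1,b4}

Answer: ["b1", "b4"]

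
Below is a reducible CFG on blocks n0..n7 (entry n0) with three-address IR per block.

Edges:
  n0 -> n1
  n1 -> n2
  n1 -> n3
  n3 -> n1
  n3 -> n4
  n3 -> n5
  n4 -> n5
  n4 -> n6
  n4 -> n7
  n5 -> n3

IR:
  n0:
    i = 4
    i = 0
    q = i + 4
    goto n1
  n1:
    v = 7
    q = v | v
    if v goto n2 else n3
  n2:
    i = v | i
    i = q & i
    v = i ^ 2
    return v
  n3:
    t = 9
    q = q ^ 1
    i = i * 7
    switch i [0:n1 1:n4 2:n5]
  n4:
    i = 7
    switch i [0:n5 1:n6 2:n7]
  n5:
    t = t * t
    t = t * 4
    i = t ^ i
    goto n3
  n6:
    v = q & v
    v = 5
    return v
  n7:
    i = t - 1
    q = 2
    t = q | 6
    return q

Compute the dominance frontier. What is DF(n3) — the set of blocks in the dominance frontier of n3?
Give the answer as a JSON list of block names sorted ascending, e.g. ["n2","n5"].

idom tree: n1←n0 n2←n1 n3←n1 n4←n3 n5←n3 n6←n4 n7←n4
Dom∩ at merges:
  n1: preds {n0,n3}: {n0} ∩ {n0,n1,n3} = {n0}; idom=n0
  n3: preds {n1,n5}: {n0,n1} ∩ {n0,n1,n3,n5} = {n0,n1}; idom=n1
  n5: preds {n3,n4}: {n0,n1,n3} ∩ {n0,n1,n3,n4} = {n0,n1,n3}; idom=n3

Frontier:
  n1←n0: walk · to n0
  n1←n3: walk n3→n1 to n0
  n3←n1: walk · to n1
  n3←n5: walk n5→n3 to n1
  n5←n3: walk · to n3
  n5←n4: walk n4 to n3
  n0 → ∅
  n1 → {n1}
  n2 → ∅
  n3 → {n1,n3}
  n4 → {n5}
  n5 → {n3}
  n6 → ∅
  n7 → ∅

DF(n3) = ["n1", "n3"]

Answer: ["n1", "n3"]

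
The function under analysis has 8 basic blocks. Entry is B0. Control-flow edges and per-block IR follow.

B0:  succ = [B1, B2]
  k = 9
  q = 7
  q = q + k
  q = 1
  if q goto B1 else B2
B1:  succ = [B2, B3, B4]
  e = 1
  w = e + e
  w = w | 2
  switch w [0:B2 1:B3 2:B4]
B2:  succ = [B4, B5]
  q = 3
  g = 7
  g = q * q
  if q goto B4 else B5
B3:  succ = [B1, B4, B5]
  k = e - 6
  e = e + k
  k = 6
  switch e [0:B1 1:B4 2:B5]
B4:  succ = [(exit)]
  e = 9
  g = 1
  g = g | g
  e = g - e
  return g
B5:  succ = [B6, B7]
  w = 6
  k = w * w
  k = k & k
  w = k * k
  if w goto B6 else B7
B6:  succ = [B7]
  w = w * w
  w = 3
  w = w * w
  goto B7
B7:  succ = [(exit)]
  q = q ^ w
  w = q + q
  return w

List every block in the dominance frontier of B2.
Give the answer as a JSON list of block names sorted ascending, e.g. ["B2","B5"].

idom tree: B1←B0 B2←B0 B3←B1 B4←B0 B5←B0 B6←B5 B7←B5
Dom∩ at merges:
  B1: preds {B0,B3}: {B0} ∩ {B0,B1,B3} = {B0}; idom=B0
  B2: preds {B0,B1}: {B0} ∩ {B0,B1} = {B0}; idom=B0
  B4: preds {B1,B2,B3}: {B0,B1} ∩ {B0,B2} ∩ {B0,B1,B3} = {B0}; idom=B0
  B5: preds {B2,B3}: {B0,B2} ∩ {B0,B1,B3} = {B0}; idom=B0
  B7: preds {B5,B6}: {B0,B5} ∩ {B0,B5,B6} = {B0,B5}; idom=B5

Frontier:
  B1←B0: walk · to B0
  B1←B3: walk B3→B1 to B0
  B2←B0: walk · to B0
  B2←B1: walk B1 to B0
  B4←B1: walk B1 to B0
  B4←B2: walk B2 to B0
  B4←B3: walk B3→B1 to B0
  B5←B2: walk B2 to B0
  B5←B3: walk B3→B1 to B0
  B7←B5: walk · to B5
  B7←B6: walk B6 to B5
  B0: DF=∅
  B1: DF={B1,B2,B4,B5}
  B2: DF={B4,B5}
  B3: DF={B1,B4,B5}
  B4: DF=∅
  B5: DF=∅
  B6: DF={B7}
  B7: DF=∅

DF(B2) = ["B4", "B5"]

Answer: ["B4", "B5"]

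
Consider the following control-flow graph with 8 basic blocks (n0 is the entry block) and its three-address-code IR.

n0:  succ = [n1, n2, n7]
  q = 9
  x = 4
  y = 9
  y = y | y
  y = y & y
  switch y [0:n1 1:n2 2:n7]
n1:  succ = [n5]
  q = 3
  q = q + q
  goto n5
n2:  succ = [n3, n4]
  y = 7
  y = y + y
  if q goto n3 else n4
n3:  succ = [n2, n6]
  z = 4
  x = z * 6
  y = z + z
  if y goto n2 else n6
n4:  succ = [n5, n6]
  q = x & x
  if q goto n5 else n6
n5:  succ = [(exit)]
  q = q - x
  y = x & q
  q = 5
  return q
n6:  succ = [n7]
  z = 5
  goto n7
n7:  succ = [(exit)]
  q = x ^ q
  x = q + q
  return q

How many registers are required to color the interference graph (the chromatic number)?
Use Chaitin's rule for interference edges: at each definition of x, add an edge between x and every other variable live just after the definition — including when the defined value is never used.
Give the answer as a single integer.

Answer: 3

Derivation:
def/use:
  n0 def {q,x,y} use ∅
  n1 def {q} use ∅
  n2 def {y} use {q}
  n3 def {x,y,z} use ∅
  n4 def {q} use {x}
  n5 def {q,y} use {q,x}
  n6 def {z} use ∅
  n7 def {q,x} use {q,x}

Live sets:
  live n0: ∅→{q,x}
  live n1: {x}→{q,x}
  live n2: {q,x}→{q,x}
  live n3: {q}→{q,x}
  live n4: {x}→{q,x}
  live n5: {q,x}→∅
  live n6: {q,x}→{q,x}
  live n7: {q,x}→∅

Conflict graph:
  q: {x,y,z}
  x: {q,y,z}
  y: {q,x}
  z: {q,x}

Colouring:
  lower bound: {q,x,y} mutually conflict ⇒ χ ≥ 3
  3-colouring: r0={q}  r1={x}  r2={y,z}
  χ = 3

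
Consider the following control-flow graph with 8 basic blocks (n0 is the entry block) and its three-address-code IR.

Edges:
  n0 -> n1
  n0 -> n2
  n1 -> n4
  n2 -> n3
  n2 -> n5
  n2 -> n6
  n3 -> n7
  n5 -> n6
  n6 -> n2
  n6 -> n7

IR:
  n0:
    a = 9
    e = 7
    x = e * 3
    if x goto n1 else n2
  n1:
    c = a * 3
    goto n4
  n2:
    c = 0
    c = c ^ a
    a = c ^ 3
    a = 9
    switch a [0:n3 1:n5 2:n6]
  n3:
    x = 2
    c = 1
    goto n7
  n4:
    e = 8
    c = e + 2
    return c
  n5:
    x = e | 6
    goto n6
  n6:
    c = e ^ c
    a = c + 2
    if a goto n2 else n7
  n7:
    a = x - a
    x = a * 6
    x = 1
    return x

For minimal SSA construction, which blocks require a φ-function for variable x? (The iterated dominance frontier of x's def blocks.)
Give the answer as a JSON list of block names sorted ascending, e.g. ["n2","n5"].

Answer: ["n2", "n6", "n7"]

Analysis:
idom tree: n1←n0 n2←n0 n3←n2 n4←n1 n5←n2 n6←n2 n7←n2
Dom∩ at merges:
  n2: preds {n0,n6}: {n0} ∩ {n0,n2,n6} = {n0}; idom=n0
  n6: preds {n2,n5}: {n0,n2} ∩ {n0,n2,n5} = {n0,n2}; idom=n2
  n7: preds {n3,n6}: {n0,n2,n3} ∩ {n0,n2,n6} = {n0,n2}; idom=n2

Frontier:
  join n2 pred n0: · stop@n0
  join n2 pred n6: n6→n2 stop@n0
  join n6 pred n2: · stop@n2
  join n6 pred n5: n5 stop@n2
  join n7 pred n3: n3 stop@n2
  join n7 pred n6: n6 stop@n2
  DF(n0)=∅
  DF(n1)=∅
  DF(n2)={n2}
  DF(n3)={n7}
  DF(n4)=∅
  DF(n5)={n6}
  DF(n6)={n2,n7}
  DF(n7)=∅

φ for x: defs {n0,n3,n5,n7}
  DF⁺ = {n2,n6,n7}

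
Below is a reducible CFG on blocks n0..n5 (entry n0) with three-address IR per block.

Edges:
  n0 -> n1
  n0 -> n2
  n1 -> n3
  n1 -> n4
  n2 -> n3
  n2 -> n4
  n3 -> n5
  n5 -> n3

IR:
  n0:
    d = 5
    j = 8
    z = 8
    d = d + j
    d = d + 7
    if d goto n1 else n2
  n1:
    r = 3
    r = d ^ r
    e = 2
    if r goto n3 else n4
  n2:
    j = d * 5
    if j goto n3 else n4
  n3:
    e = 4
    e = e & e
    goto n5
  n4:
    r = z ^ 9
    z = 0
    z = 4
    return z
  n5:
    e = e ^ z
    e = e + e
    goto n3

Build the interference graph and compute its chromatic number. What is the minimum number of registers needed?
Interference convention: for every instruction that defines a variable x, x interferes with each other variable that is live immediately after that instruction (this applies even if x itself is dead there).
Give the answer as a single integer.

Block summaries:
  n0: {d,j,z} / ∅
  n1: {e,r} / {d}
  n2: {j} / {d}
  n3: {e} / ∅
  n4: {r,z} / {z}
  n5: {e} / {e,z}

Backward fixpoint:
  n0: in=∅ out={d,z}
  n1: in={d,z} out={z}
  n2: in={d,z} out={z}
  n3: in={z} out={e,z}
  n4: in={z} out=∅
  n5: in={e,z} out={z}

Interference:
  d — {j,r,z}
  e — {r,z}
  j — {d,z}
  r — {d,e,z}
  z — {d,e,j,r}

Colouring:
  lower bound: {d,j,z} mutually conflict ⇒ χ ≥ 3
  3-colouring: R0={z}  R1={d,e}  R2={j,r}
  χ = 3

Answer: 3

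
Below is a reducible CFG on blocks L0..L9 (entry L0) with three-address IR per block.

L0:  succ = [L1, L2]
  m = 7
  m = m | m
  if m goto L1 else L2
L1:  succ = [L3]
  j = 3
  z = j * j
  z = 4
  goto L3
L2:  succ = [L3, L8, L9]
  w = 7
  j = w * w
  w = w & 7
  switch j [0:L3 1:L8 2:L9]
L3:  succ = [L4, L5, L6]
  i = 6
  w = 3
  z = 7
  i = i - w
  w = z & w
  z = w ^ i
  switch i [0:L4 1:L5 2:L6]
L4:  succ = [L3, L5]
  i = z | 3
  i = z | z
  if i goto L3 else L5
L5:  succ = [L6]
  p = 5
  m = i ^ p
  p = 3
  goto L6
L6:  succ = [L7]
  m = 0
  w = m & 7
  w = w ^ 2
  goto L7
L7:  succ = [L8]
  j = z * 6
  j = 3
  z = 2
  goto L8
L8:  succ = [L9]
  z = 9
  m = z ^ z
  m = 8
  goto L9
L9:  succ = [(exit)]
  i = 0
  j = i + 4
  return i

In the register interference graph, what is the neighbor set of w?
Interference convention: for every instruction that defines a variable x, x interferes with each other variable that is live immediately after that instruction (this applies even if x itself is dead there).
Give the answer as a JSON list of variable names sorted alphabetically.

Answer: ["i", "j", "z"]

Analysis:
Block summaries:
  L0: def={m} ue=∅
  L1: def={j,z} ue=∅
  L2: def={j,w} ue=∅
  L3: def={i,w,z} ue=∅
  L4: def={i} ue={z}
  L5: def={m,p} ue={i}
  L6: def={m,w} ue=∅
  L7: def={j,z} ue={z}
  L8: def={m,z} ue=∅
  L9: def={i,j} ue=∅

Backward fixpoint:
  L0 li=∅ lo=∅
  L1 li=∅ lo=∅
  L2 li=∅ lo=∅
  L3 li=∅ lo={i,z}
  L4 li={z} lo={i,z}
  L5 li={i,z} lo={z}
  L6 li={z} lo={z}
  L7 li={z} lo=∅
  L8 li=∅ lo=∅
  L9 li=∅ lo=∅

Interfere edges:
  i — {j,p,w,z}
  j — {i,w}
  m — {z}
  p — {i,z}
  w — {i,j,z}
  z — {i,m,p,w}

N(w) = ["i", "j", "z"]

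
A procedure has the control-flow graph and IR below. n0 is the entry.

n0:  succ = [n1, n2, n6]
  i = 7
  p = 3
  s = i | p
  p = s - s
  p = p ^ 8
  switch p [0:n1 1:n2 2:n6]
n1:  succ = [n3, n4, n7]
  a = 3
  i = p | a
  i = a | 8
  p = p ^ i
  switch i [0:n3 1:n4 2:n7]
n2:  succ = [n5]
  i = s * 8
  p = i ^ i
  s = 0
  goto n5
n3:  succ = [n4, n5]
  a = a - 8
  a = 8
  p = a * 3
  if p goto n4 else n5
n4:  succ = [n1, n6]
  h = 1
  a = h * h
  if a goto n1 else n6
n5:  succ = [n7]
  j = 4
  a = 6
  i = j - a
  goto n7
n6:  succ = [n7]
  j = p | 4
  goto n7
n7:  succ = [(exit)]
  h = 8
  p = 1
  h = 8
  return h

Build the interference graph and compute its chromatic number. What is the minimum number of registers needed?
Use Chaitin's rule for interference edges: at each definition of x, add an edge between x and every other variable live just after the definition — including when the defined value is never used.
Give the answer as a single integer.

Per-block:
  n0: {i,p,s} / ∅
  n1: {a,i,p} / {p}
  n2: {i,p,s} / {s}
  n3: {a,p} / {a}
  n4: {a,h} / ∅
  n5: {a,i,j} / ∅
  n6: {j} / {p}
  n7: {h,p} / ∅

Backward fixpoint:
  n0 li=∅ lo={p,s}
  n1 li={p} lo={a,p}
  n2 li={s} lo=∅
  n3 li={a} lo={p}
  n4 li={p} lo={p}
  n5 li=∅ lo=∅
  n6 li={p} lo=∅
  n7 li=∅ lo=∅

Interference:
  a: {i,j,p}
  h: {p}
  i: {a,p}
  j: {a}
  p: {a,h,i,s}
  s: {p}

Registers:
  lower bound: {a,i,p} mutually conflict ⇒ χ ≥ 3
  assign a→c1 h→c1 i→c2 j→c0 p→c0 s→c1 — no edge inside a register ⇒ χ ≤ 3
  χ = 3

Answer: 3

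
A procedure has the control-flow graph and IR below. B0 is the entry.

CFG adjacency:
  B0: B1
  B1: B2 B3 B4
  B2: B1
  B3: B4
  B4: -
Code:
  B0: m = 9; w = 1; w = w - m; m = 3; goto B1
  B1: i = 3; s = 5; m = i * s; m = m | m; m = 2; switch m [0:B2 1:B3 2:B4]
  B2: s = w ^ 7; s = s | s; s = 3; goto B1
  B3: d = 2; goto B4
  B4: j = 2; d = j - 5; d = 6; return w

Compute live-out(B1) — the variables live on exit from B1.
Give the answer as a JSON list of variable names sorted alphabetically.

def/use:
  B0: def={m,w} ue=∅
  B1: def={i,m,s} ue=∅
  B2: def={s} ue={w}
  B3: def={d} ue=∅
  B4: def={d,j} ue={w}

Liveness:
  B0 li=∅ lo={w}
  B1 li={w} lo={w}
  B2 li={w} lo={w}
  B3 li={w} lo={w}
  B4 li={w} lo=∅

live-out(B1) = ["w"]

Answer: ["w"]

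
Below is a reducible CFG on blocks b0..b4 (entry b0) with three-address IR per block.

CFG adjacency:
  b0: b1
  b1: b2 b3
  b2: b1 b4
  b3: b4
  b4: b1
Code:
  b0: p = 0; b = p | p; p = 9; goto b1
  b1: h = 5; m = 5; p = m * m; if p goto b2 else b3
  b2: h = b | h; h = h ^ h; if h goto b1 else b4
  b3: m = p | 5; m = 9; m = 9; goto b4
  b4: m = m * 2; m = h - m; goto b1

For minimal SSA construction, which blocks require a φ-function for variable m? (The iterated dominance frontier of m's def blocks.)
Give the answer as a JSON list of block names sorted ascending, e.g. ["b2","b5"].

Answer: ["b1", "b4"]

Analysis:
idom tree: b1←b0 b2←b1 b3←b1 b4←b1
Dom∩ at merges:
  b1: preds {b0,b2,b4}: {b0} ∩ {b0,b1,b2} ∩ {b0,b1,b4} = {b0}; idom=b0
  b4: preds {b2,b3}: {b0,b1,b2} ∩ {b0,b1,b3} = {b0,b1}; idom=b1

DF walk-up:
  b1←b0: walk · to b0
  b1←b2: walk b2→b1 to b0
  b1←b4: walk b4→b1 to b0
  b4←b2: walk b2 to b1
  b4←b3: walk b3 to b1
  b0 → ∅
  b1 → {b1}
  b2 → {b1,b4}
  b3 → {b4}
  b4 → {b1}

φ for m: defs {b1,b3,b4}
  DF⁺ = {b1,b4}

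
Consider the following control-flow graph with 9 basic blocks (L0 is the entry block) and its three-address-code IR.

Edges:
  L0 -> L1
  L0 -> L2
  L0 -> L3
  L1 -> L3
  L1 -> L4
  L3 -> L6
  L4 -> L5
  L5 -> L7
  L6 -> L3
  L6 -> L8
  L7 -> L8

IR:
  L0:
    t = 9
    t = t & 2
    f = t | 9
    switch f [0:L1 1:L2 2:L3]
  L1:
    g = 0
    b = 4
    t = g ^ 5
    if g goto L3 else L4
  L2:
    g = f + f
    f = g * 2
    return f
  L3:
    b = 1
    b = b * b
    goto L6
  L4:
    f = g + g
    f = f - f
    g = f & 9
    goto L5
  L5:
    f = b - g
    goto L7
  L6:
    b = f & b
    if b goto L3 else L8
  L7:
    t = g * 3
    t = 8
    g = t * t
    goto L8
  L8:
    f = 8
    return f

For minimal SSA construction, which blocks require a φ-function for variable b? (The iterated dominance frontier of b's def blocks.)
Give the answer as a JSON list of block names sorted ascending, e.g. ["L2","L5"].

idom tree: L1←L0 L2←L0 L3←L0 L4←L1 L5←L4 L6←L3 L7←L5 L8←L0
Dom at joins:
  L3: preds {L0,L1,L6}: {L0} ∩ {L0,L1} ∩ {L0,L3,L6} = {L0}; idom=L0
  L8: preds {L6,L7}: {L0,L3,L6} ∩ {L0,L1,L4,L5,L7} = {L0}; idom=L0

DF derivation:
  L3←L0: walk · to L0
  L3←L1: walk L1 to L0
  L3←L6: walk L6→L3 to L0
  L8←L6: walk L6→L3 to L0
  L8←L7: walk L7→L5→L4→L1 to L0
  DF(L0)=∅
  DF(L1)={L3,L8}
  DF(L2)=∅
  DF(L3)={L3,L8}
  DF(L4)={L8}
  DF(L5)={L8}
  DF(L6)={L3,L8}
  DF(L7)={L8}
  DF(L8)=∅

φ for b: defs {L1,L3,L6}
  DF⁺ = {L3,L8}

Answer: ["L3", "L8"]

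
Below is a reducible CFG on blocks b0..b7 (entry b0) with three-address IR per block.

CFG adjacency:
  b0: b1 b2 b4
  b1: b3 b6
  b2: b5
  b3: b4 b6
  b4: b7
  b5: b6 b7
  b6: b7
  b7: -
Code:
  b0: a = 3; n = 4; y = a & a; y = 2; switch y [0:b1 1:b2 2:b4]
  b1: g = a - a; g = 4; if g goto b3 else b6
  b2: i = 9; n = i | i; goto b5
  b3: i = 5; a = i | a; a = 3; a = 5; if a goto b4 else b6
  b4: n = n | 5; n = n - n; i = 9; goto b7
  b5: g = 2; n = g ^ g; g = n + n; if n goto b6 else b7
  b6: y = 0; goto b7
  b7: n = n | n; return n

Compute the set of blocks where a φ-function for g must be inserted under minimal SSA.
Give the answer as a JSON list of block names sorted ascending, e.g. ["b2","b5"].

Answer: ["b4", "b6", "b7"]

Analysis:
idom tree: b1←b0 b2←b0 b3←b1 b4←b0 b5←b2 b6←b0 b7←b0
Join-block Dom:
  b4: preds {b0,b3}: {b0} ∩ {b0,b1,b3} = {b0}; idom=b0
  b6: preds {b1,b3,b5}: {b0,b1} ∩ {b0,b1,b3} ∩ {b0,b2,b5} = {b0}; idom=b0
  b7: preds {b4,b5,b6}: {b0,b4} ∩ {b0,b2,b5} ∩ {b0,b6} = {b0}; idom=b0

Frontier:
  b4←b0: walk · to b0
  b4←b3: walk b3→b1 to b0
  b6←b1: walk b1 to b0
  b6←b3: walk b3→b1 to b0
  b6←b5: walk b5→b2 to b0
  b7←b4: walk b4 to b0
  b7←b5: walk b5→b2 to b0
  b7←b6: walk b6 to b0
  b0 → ∅
  b1 → {b4,b6}
  b2 → {b6,b7}
  b3 → {b4,b6}
  b4 → {b7}
  b5 → {b6,b7}
  b6 → {b7}
  b7 → ∅

φ for g: defs {b1,b5}
  DF⁺ = {b4,b6,b7}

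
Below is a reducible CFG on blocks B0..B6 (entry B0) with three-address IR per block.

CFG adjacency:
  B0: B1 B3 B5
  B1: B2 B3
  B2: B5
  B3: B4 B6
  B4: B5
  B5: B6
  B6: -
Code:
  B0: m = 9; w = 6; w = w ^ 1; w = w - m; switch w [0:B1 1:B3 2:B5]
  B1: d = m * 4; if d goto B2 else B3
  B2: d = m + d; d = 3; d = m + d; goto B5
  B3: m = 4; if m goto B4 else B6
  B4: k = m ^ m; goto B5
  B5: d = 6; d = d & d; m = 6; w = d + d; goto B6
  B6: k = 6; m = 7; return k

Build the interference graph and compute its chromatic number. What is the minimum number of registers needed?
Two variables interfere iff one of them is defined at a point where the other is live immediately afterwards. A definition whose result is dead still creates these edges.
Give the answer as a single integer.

Per-block:
  B0: def={m,w} ue=∅
  B1: def={d} ue={m}
  B2: def={d} ue={d,m}
  B3: def={m} ue=∅
  B4: def={k} ue={m}
  B5: def={d,m,w} ue=∅
  B6: def={k,m} ue=∅

Live sets:
  B0 li=∅ lo={m}
  B1 li={m} lo={d,m}
  B2 li={d,m} lo=∅
  B3 li=∅ lo={m}
  B4 li={m} lo=∅
  B5 li=∅ lo=∅
  B6 li=∅ lo=∅

Interfere edges:
  d — {m}
  k — {m}
  m — {d,k,w}
  w — {m}

Registers:
  lower bound: {d,m} mutually conflict ⇒ χ ≥ 2
  2-colouring: c0={m}  c1={d,k,w}
  χ = 2

Answer: 2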